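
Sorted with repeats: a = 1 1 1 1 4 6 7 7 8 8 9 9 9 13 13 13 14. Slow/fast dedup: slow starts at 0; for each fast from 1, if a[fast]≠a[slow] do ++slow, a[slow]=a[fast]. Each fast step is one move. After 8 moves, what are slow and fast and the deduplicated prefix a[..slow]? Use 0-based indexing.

slow=0 fast=1: a[fast]=1=a[slow] dup, fast++
slow=0 fast=2: a[fast]=1=a[slow] dup, fast++
slow=0 fast=3: a[fast]=1=a[slow] dup, fast++
slow=0 fast=4: a[fast]=4≠a[slow]=1 write a[1]=4, slow++,fast++
slow=1 fast=5: a[fast]=6≠a[slow]=4 write a[2]=6, slow++,fast++
slow=2 fast=6: a[fast]=7≠a[slow]=6 write a[3]=7, slow++,fast++
slow=3 fast=7: a[fast]=7=a[slow] dup, fast++
slow=3 fast=8: a[fast]=8≠a[slow]=7 write a[4]=8, slow++,fast++

slow=4, fast=9, prefix=[1, 4, 6, 7, 8]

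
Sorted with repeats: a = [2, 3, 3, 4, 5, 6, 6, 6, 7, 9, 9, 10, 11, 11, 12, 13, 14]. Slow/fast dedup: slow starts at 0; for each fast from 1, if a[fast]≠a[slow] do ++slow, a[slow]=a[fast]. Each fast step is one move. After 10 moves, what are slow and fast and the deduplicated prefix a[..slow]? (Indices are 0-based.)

(s=0,f=1) a[fast]=3≠a[slow]=2 write a[1]=3 → slow++,fast++
(s=1,f=2) a[fast]=3=a[slow] dup → fast++
(s=1,f=3) a[fast]=4≠a[slow]=3 write a[2]=4 → slow++,fast++
(s=2,f=4) a[fast]=5≠a[slow]=4 write a[3]=5 → slow++,fast++
(s=3,f=5) a[fast]=6≠a[slow]=5 write a[4]=6 → slow++,fast++
(s=4,f=6) a[fast]=6=a[slow] dup → fast++
(s=4,f=7) a[fast]=6=a[slow] dup → fast++
(s=4,f=8) a[fast]=7≠a[slow]=6 write a[5]=7 → slow++,fast++
(s=5,f=9) a[fast]=9≠a[slow]=7 write a[6]=9 → slow++,fast++
(s=6,f=10) a[fast]=9=a[slow] dup → fast++

slow=6, fast=11, prefix=[2, 3, 4, 5, 6, 7, 9]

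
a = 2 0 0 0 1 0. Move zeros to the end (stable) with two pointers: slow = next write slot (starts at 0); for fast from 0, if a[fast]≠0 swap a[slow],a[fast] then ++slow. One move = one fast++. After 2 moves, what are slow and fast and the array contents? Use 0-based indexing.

slow=1, fast=2, a=[2, 0, 0, 0, 1, 0]

(s=0,f=0) a[fast]=2≠0 swap→a[0]=2 → slow++,fast++
(s=1,f=1) a[fast]=0 → fast++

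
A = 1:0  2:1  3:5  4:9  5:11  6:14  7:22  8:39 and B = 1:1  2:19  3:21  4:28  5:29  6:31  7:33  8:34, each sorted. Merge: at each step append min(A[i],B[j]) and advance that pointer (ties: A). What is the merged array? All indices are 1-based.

[i=1,j=1] A[i]=0<=B[j]=1 take 0 → i++
[i=2,j=1] A[i]=1<=B[j]=1 take 1 → i++
[i=3,j=1] A[i]=5>B[j]=1 take 1 → j++
[i=3,j=2] A[i]=5<=B[j]=19 take 5 → i++
[i=4,j=2] A[i]=9<=B[j]=19 take 9 → i++
[i=5,j=2] A[i]=11<=B[j]=19 take 11 → i++
[i=6,j=2] A[i]=14<=B[j]=19 take 14 → i++
[i=7,j=2] A[i]=22>B[j]=19 take 19 → j++
[i=7,j=3] A[i]=22>B[j]=21 take 21 → j++
[i=7,j=4] A[i]=22<=B[j]=28 take 22 → i++
[i=8,j=4] A[i]=39>B[j]=28 take 28 → j++
[i=8,j=5] A[i]=39>B[j]=29 take 29 → j++
[i=8,j=6] A[i]=39>B[j]=31 take 31 → j++
[i=8,j=7] A[i]=39>B[j]=33 take 33 → j++
[i=8,j=8] A[i]=39>B[j]=34 take 34 → j++
[i=8,j=9] B done, take A[i]=39 → i++

[0, 1, 1, 5, 9, 11, 14, 19, 21, 22, 28, 29, 31, 33, 34, 39]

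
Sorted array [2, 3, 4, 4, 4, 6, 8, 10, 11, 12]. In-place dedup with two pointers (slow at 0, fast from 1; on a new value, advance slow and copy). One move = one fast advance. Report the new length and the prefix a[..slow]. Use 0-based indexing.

length 8; prefix = [2, 3, 4, 6, 8, 10, 11, 12]

(s=0,f=1) a[fast]=3≠a[slow]=2 write a[1]=3 → slow++,fast++
(s=1,f=2) a[fast]=4≠a[slow]=3 write a[2]=4 → slow++,fast++
(s=2,f=3) a[fast]=4=a[slow] dup → fast++
(s=2,f=4) a[fast]=4=a[slow] dup → fast++
(s=2,f=5) a[fast]=6≠a[slow]=4 write a[3]=6 → slow++,fast++
(s=3,f=6) a[fast]=8≠a[slow]=6 write a[4]=8 → slow++,fast++
(s=4,f=7) a[fast]=10≠a[slow]=8 write a[5]=10 → slow++,fast++
(s=5,f=8) a[fast]=11≠a[slow]=10 write a[6]=11 → slow++,fast++
(s=6,f=9) a[fast]=12≠a[slow]=11 write a[7]=12 → slow++,fast++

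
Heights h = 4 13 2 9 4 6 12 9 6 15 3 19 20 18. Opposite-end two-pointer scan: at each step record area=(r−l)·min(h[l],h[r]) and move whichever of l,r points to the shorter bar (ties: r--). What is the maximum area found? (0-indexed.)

max area = 156

[0,13] min(4,18)*13=52 best=52 * → l++
[1,13] min(13,18)*12=156 best=156 * → l++
[2,13] min(2,18)*11=22 best=156 → l++
[3,13] min(9,18)*10=90 best=156 → l++
[4,13] min(4,18)*9=36 best=156 → l++
[5,13] min(6,18)*8=48 best=156 → l++
[6,13] min(12,18)*7=84 best=156 → l++
[7,13] min(9,18)*6=54 best=156 → l++
[8,13] min(6,18)*5=30 best=156 → l++
[9,13] min(15,18)*4=60 best=156 → l++
[10,13] min(3,18)*3=9 best=156 → l++
[11,13] min(19,18)*2=36 best=156 → r--
[11,12] min(19,20)*1=19 best=156 → l++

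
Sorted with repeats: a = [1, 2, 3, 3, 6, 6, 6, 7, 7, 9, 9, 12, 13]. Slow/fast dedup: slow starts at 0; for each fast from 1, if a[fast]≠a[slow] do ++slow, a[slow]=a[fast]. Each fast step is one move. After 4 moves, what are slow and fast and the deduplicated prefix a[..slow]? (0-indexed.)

slow=0 fast=1: a[fast]=2≠a[slow]=1 write a[1]=2, slow++,fast++
slow=1 fast=2: a[fast]=3≠a[slow]=2 write a[2]=3, slow++,fast++
slow=2 fast=3: a[fast]=3=a[slow] dup, fast++
slow=2 fast=4: a[fast]=6≠a[slow]=3 write a[3]=6, slow++,fast++

slow=3, fast=5, prefix=[1, 2, 3, 6]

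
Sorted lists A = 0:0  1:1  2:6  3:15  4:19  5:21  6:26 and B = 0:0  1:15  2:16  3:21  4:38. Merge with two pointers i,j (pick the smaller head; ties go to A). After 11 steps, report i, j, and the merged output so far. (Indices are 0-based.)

i=0 j=0: A[i]=0<=B[j]=0 take 0, i++
i=1 j=0: A[i]=1>B[j]=0 take 0, j++
i=1 j=1: A[i]=1<=B[j]=15 take 1, i++
i=2 j=1: A[i]=6<=B[j]=15 take 6, i++
i=3 j=1: A[i]=15<=B[j]=15 take 15, i++
i=4 j=1: A[i]=19>B[j]=15 take 15, j++
i=4 j=2: A[i]=19>B[j]=16 take 16, j++
i=4 j=3: A[i]=19<=B[j]=21 take 19, i++
i=5 j=3: A[i]=21<=B[j]=21 take 21, i++
i=6 j=3: A[i]=26>B[j]=21 take 21, j++
i=6 j=4: A[i]=26<=B[j]=38 take 26, i++

i=7, j=4, merged so far=[0, 0, 1, 6, 15, 15, 16, 19, 21, 21, 26]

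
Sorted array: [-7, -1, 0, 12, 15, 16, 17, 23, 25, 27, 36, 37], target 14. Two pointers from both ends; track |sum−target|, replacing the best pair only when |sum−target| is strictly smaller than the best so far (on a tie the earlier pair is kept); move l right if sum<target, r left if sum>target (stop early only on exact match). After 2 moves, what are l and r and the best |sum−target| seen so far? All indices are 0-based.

l=0 r=11: -7+37=30 d=16 *, r--
l=0 r=10: -7+36=29 d=15 *, r--

l=0, r=9, best |Δ|=15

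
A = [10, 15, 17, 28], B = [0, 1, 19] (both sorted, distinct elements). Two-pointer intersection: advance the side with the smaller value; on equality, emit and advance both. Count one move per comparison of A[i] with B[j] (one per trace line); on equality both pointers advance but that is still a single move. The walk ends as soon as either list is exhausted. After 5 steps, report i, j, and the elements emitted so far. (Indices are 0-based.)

i=0 j=0: 10>0, j++
i=0 j=1: 10>1, j++
i=0 j=2: 10<19, i++
i=1 j=2: 15<19, i++
i=2 j=2: 17<19, i++

i=3, j=2, emitted=[]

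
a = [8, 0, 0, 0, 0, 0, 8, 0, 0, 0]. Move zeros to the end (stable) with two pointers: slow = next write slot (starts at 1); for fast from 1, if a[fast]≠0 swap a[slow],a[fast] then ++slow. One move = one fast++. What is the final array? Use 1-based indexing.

(s=1,f=1) a[fast]=8≠0 swap→a[1]=8 → slow++,fast++
(s=2,f=2) a[fast]=0 → fast++
(s=2,f=3) a[fast]=0 → fast++
(s=2,f=4) a[fast]=0 → fast++
(s=2,f=5) a[fast]=0 → fast++
(s=2,f=6) a[fast]=0 → fast++
(s=2,f=7) a[fast]=8≠0 swap→a[2]=8 → slow++,fast++
(s=3,f=8) a[fast]=0 → fast++
(s=3,f=9) a[fast]=0 → fast++
(s=3,f=10) a[fast]=0 → fast++

[8, 8, 0, 0, 0, 0, 0, 0, 0, 0]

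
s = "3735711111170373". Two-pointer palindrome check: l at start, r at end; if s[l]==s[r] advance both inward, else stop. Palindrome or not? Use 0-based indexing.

not a palindrome (mismatch at 3,12)

[0,15] '3'=='3' → l++,r--
[1,14] '7'=='7' → l++,r--
[2,13] '3'=='3' → l++,r--
[3,12] '5'!='0' → stop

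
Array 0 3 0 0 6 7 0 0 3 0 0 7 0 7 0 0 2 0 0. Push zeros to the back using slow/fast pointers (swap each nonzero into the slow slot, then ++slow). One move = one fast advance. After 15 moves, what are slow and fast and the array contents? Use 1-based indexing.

slow=1 fast=1: a[fast]=0, fast++
slow=1 fast=2: a[fast]=3≠0 swap→a[1]=3, slow++,fast++
slow=2 fast=3: a[fast]=0, fast++
slow=2 fast=4: a[fast]=0, fast++
slow=2 fast=5: a[fast]=6≠0 swap→a[2]=6, slow++,fast++
slow=3 fast=6: a[fast]=7≠0 swap→a[3]=7, slow++,fast++
slow=4 fast=7: a[fast]=0, fast++
slow=4 fast=8: a[fast]=0, fast++
slow=4 fast=9: a[fast]=3≠0 swap→a[4]=3, slow++,fast++
slow=5 fast=10: a[fast]=0, fast++
slow=5 fast=11: a[fast]=0, fast++
slow=5 fast=12: a[fast]=7≠0 swap→a[5]=7, slow++,fast++
slow=6 fast=13: a[fast]=0, fast++
slow=6 fast=14: a[fast]=7≠0 swap→a[6]=7, slow++,fast++
slow=7 fast=15: a[fast]=0, fast++

slow=7, fast=16, a=[3, 6, 7, 3, 7, 7, 0, 0, 0, 0, 0, 0, 0, 0, 0, 0, 2, 0, 0]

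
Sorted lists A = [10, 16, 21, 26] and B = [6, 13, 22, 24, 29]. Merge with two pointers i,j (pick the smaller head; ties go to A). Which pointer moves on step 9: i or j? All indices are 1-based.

[i=1,j=1] A[i]=10>B[j]=6 take 6 → j++
[i=1,j=2] A[i]=10<=B[j]=13 take 10 → i++
[i=2,j=2] A[i]=16>B[j]=13 take 13 → j++
[i=2,j=3] A[i]=16<=B[j]=22 take 16 → i++
[i=3,j=3] A[i]=21<=B[j]=22 take 21 → i++
[i=4,j=3] A[i]=26>B[j]=22 take 22 → j++
[i=4,j=4] A[i]=26>B[j]=24 take 24 → j++
[i=4,j=5] A[i]=26<=B[j]=29 take 26 → i++
[i=5,j=5] A done, take B[j]=29 → j++

j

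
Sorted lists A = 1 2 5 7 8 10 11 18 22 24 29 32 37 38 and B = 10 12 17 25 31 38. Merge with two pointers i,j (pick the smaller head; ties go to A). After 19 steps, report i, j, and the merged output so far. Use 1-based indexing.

i=1 j=1: A[i]=1<=B[j]=10 take 1, i++
i=2 j=1: A[i]=2<=B[j]=10 take 2, i++
i=3 j=1: A[i]=5<=B[j]=10 take 5, i++
i=4 j=1: A[i]=7<=B[j]=10 take 7, i++
i=5 j=1: A[i]=8<=B[j]=10 take 8, i++
i=6 j=1: A[i]=10<=B[j]=10 take 10, i++
i=7 j=1: A[i]=11>B[j]=10 take 10, j++
i=7 j=2: A[i]=11<=B[j]=12 take 11, i++
i=8 j=2: A[i]=18>B[j]=12 take 12, j++
i=8 j=3: A[i]=18>B[j]=17 take 17, j++
i=8 j=4: A[i]=18<=B[j]=25 take 18, i++
i=9 j=4: A[i]=22<=B[j]=25 take 22, i++
i=10 j=4: A[i]=24<=B[j]=25 take 24, i++
i=11 j=4: A[i]=29>B[j]=25 take 25, j++
i=11 j=5: A[i]=29<=B[j]=31 take 29, i++
i=12 j=5: A[i]=32>B[j]=31 take 31, j++
i=12 j=6: A[i]=32<=B[j]=38 take 32, i++
i=13 j=6: A[i]=37<=B[j]=38 take 37, i++
i=14 j=6: A[i]=38<=B[j]=38 take 38, i++

i=15, j=6, merged so far=[1, 2, 5, 7, 8, 10, 10, 11, 12, 17, 18, 22, 24, 25, 29, 31, 32, 37, 38]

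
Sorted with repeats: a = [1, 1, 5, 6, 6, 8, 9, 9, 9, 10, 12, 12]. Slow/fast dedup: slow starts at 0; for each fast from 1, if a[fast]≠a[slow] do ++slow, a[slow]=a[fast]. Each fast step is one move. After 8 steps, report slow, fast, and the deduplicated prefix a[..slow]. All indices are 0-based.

(s=0,f=1) a[fast]=1=a[slow] dup → fast++
(s=0,f=2) a[fast]=5≠a[slow]=1 write a[1]=5 → slow++,fast++
(s=1,f=3) a[fast]=6≠a[slow]=5 write a[2]=6 → slow++,fast++
(s=2,f=4) a[fast]=6=a[slow] dup → fast++
(s=2,f=5) a[fast]=8≠a[slow]=6 write a[3]=8 → slow++,fast++
(s=3,f=6) a[fast]=9≠a[slow]=8 write a[4]=9 → slow++,fast++
(s=4,f=7) a[fast]=9=a[slow] dup → fast++
(s=4,f=8) a[fast]=9=a[slow] dup → fast++

slow=4, fast=9, prefix=[1, 5, 6, 8, 9]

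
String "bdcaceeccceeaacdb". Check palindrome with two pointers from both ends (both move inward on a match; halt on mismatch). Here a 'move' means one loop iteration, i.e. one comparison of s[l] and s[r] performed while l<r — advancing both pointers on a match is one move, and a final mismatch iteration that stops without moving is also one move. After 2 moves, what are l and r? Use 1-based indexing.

l=1 r=17: 'b'=='b', l++,r--
l=2 r=16: 'd'=='d', l++,r--

l=3, r=15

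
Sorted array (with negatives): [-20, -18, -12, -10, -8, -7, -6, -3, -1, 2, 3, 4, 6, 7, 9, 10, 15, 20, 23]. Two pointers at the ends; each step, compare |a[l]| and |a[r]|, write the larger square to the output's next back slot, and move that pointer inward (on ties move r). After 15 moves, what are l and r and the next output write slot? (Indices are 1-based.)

[1,19] |-20|<=|23| out[19]=529 → r--
[1,18] |-20|<=|20| out[18]=400 → r--
[1,17] |-20|>|15| out[17]=400 → l++
[2,17] |-18|>|15| out[16]=324 → l++
[3,17] |-12|<=|15| out[15]=225 → r--
[3,16] |-12|>|10| out[14]=144 → l++
[4,16] |-10|<=|10| out[13]=100 → r--
[4,15] |-10|>|9| out[12]=100 → l++
[5,15] |-8|<=|9| out[11]=81 → r--
[5,14] |-8|>|7| out[10]=64 → l++
[6,14] |-7|<=|7| out[9]=49 → r--
[6,13] |-7|>|6| out[8]=49 → l++
[7,13] |-6|<=|6| out[7]=36 → r--
[7,12] |-6|>|4| out[6]=36 → l++
[8,12] |-3|<=|4| out[5]=16 → r--

l=8, r=11, next write slot=4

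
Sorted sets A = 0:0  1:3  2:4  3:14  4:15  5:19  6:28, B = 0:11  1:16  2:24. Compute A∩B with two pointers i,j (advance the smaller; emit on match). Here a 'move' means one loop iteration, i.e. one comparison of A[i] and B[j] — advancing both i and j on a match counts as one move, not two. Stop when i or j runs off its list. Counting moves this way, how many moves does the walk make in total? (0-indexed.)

i=0 j=0: 0<11, i++
i=1 j=0: 3<11, i++
i=2 j=0: 4<11, i++
i=3 j=0: 14>11, j++
i=3 j=1: 14<16, i++
i=4 j=1: 15<16, i++
i=5 j=1: 19>16, j++
i=5 j=2: 19<24, i++
i=6 j=2: 28>24, j++

9 moves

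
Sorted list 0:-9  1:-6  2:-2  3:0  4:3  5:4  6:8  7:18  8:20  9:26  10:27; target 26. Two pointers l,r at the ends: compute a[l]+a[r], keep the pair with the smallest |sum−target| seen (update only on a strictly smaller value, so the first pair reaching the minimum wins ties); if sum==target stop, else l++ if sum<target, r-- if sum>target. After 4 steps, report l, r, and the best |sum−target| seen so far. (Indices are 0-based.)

l=3, r=9, best |Δ|=1

l=0 r=10: -9+27=18 d=8 *, l++
l=1 r=10: -6+27=21 d=5 *, l++
l=2 r=10: -2+27=25 d=1 *, l++
l=3 r=10: 0+27=27 d=1, r--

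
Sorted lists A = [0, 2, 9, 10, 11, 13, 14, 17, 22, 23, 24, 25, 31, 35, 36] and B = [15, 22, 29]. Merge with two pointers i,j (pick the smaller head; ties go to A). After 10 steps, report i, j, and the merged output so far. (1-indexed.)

i=1 j=1: A[i]=0<=B[j]=15 take 0, i++
i=2 j=1: A[i]=2<=B[j]=15 take 2, i++
i=3 j=1: A[i]=9<=B[j]=15 take 9, i++
i=4 j=1: A[i]=10<=B[j]=15 take 10, i++
i=5 j=1: A[i]=11<=B[j]=15 take 11, i++
i=6 j=1: A[i]=13<=B[j]=15 take 13, i++
i=7 j=1: A[i]=14<=B[j]=15 take 14, i++
i=8 j=1: A[i]=17>B[j]=15 take 15, j++
i=8 j=2: A[i]=17<=B[j]=22 take 17, i++
i=9 j=2: A[i]=22<=B[j]=22 take 22, i++

i=10, j=2, merged so far=[0, 2, 9, 10, 11, 13, 14, 15, 17, 22]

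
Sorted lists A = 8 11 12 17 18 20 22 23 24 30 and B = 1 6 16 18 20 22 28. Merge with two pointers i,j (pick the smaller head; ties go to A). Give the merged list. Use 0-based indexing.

[1, 6, 8, 11, 12, 16, 17, 18, 18, 20, 20, 22, 22, 23, 24, 28, 30]

[i=0,j=0] A[i]=8>B[j]=1 take 1 → j++
[i=0,j=1] A[i]=8>B[j]=6 take 6 → j++
[i=0,j=2] A[i]=8<=B[j]=16 take 8 → i++
[i=1,j=2] A[i]=11<=B[j]=16 take 11 → i++
[i=2,j=2] A[i]=12<=B[j]=16 take 12 → i++
[i=3,j=2] A[i]=17>B[j]=16 take 16 → j++
[i=3,j=3] A[i]=17<=B[j]=18 take 17 → i++
[i=4,j=3] A[i]=18<=B[j]=18 take 18 → i++
[i=5,j=3] A[i]=20>B[j]=18 take 18 → j++
[i=5,j=4] A[i]=20<=B[j]=20 take 20 → i++
[i=6,j=4] A[i]=22>B[j]=20 take 20 → j++
[i=6,j=5] A[i]=22<=B[j]=22 take 22 → i++
[i=7,j=5] A[i]=23>B[j]=22 take 22 → j++
[i=7,j=6] A[i]=23<=B[j]=28 take 23 → i++
[i=8,j=6] A[i]=24<=B[j]=28 take 24 → i++
[i=9,j=6] A[i]=30>B[j]=28 take 28 → j++
[i=9,j=7] B done, take A[i]=30 → i++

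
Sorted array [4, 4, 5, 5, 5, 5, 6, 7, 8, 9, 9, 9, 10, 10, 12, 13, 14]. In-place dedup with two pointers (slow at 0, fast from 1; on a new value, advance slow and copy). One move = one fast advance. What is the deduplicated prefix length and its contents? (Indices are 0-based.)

length 10; prefix = [4, 5, 6, 7, 8, 9, 10, 12, 13, 14]

(s=0,f=1) a[fast]=4=a[slow] dup → fast++
(s=0,f=2) a[fast]=5≠a[slow]=4 write a[1]=5 → slow++,fast++
(s=1,f=3) a[fast]=5=a[slow] dup → fast++
(s=1,f=4) a[fast]=5=a[slow] dup → fast++
(s=1,f=5) a[fast]=5=a[slow] dup → fast++
(s=1,f=6) a[fast]=6≠a[slow]=5 write a[2]=6 → slow++,fast++
(s=2,f=7) a[fast]=7≠a[slow]=6 write a[3]=7 → slow++,fast++
(s=3,f=8) a[fast]=8≠a[slow]=7 write a[4]=8 → slow++,fast++
(s=4,f=9) a[fast]=9≠a[slow]=8 write a[5]=9 → slow++,fast++
(s=5,f=10) a[fast]=9=a[slow] dup → fast++
(s=5,f=11) a[fast]=9=a[slow] dup → fast++
(s=5,f=12) a[fast]=10≠a[slow]=9 write a[6]=10 → slow++,fast++
(s=6,f=13) a[fast]=10=a[slow] dup → fast++
(s=6,f=14) a[fast]=12≠a[slow]=10 write a[7]=12 → slow++,fast++
(s=7,f=15) a[fast]=13≠a[slow]=12 write a[8]=13 → slow++,fast++
(s=8,f=16) a[fast]=14≠a[slow]=13 write a[9]=14 → slow++,fast++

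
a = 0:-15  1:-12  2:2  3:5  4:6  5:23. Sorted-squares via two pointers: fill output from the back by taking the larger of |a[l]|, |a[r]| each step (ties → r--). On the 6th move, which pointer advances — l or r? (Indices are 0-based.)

r

l=0 r=5: |-15|<=|23| out[5]=529, r--
l=0 r=4: |-15|>|6| out[4]=225, l++
l=1 r=4: |-12|>|6| out[3]=144, l++
l=2 r=4: |2|<=|6| out[2]=36, r--
l=2 r=3: |2|<=|5| out[1]=25, r--
l=2 r=2: |2|<=|2| out[0]=4, r--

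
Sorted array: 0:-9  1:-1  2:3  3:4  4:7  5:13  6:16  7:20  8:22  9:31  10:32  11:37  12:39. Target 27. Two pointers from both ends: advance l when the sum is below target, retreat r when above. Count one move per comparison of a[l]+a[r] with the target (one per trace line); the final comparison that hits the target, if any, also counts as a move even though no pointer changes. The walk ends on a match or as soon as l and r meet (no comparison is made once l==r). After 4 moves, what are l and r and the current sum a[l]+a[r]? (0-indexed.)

l=1, r=9, sum=30

l=0 r=12: -9+39=30 >27, r--
l=0 r=11: -9+37=28 >27, r--
l=0 r=10: -9+32=23 <27, l++
l=1 r=10: -1+32=31 >27, r--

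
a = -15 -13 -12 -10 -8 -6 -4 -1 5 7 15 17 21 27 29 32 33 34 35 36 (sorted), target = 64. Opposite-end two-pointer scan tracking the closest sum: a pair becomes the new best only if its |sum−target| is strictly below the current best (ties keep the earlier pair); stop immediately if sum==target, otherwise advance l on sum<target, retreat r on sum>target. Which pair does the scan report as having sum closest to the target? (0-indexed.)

pair (29, 35) with sum 64 (|Δ|=0)

[0,19] -15+36=21 d=43 * → l++
[1,19] -13+36=23 d=41 * → l++
[2,19] -12+36=24 d=40 * → l++
[3,19] -10+36=26 d=38 * → l++
[4,19] -8+36=28 d=36 * → l++
[5,19] -6+36=30 d=34 * → l++
[6,19] -4+36=32 d=32 * → l++
[7,19] -1+36=35 d=29 * → l++
[8,19] 5+36=41 d=23 * → l++
[9,19] 7+36=43 d=21 * → l++
[10,19] 15+36=51 d=13 * → l++
[11,19] 17+36=53 d=11 * → l++
[12,19] 21+36=57 d=7 * → l++
[13,19] 27+36=63 d=1 * → l++
[14,19] 29+36=65 d=1 → r--
[14,18] 29+35=64 d=0 * → stop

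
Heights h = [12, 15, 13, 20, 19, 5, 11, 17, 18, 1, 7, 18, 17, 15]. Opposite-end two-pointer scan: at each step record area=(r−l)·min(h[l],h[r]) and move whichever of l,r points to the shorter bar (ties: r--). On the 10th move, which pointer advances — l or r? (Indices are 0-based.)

r

l=0 r=13: min(12,15)*13=156 best=156 *, l++
l=1 r=13: min(15,15)*12=180 best=180 *, r--
l=1 r=12: min(15,17)*11=165 best=180, l++
l=2 r=12: min(13,17)*10=130 best=180, l++
l=3 r=12: min(20,17)*9=153 best=180, r--
l=3 r=11: min(20,18)*8=144 best=180, r--
l=3 r=10: min(20,7)*7=49 best=180, r--
l=3 r=9: min(20,1)*6=6 best=180, r--
l=3 r=8: min(20,18)*5=90 best=180, r--
l=3 r=7: min(20,17)*4=68 best=180, r--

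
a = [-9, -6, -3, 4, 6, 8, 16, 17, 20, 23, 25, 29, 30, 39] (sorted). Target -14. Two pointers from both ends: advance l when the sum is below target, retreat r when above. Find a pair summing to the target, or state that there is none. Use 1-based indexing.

no pair

l=1 r=14: -9+39=30 >-14, r--
l=1 r=13: -9+30=21 >-14, r--
l=1 r=12: -9+29=20 >-14, r--
l=1 r=11: -9+25=16 >-14, r--
l=1 r=10: -9+23=14 >-14, r--
l=1 r=9: -9+20=11 >-14, r--
l=1 r=8: -9+17=8 >-14, r--
l=1 r=7: -9+16=7 >-14, r--
l=1 r=6: -9+8=-1 >-14, r--
l=1 r=5: -9+6=-3 >-14, r--
l=1 r=4: -9+4=-5 >-14, r--
l=1 r=3: -9+-3=-12 >-14, r--
l=1 r=2: -9+-6=-15 <-14, l++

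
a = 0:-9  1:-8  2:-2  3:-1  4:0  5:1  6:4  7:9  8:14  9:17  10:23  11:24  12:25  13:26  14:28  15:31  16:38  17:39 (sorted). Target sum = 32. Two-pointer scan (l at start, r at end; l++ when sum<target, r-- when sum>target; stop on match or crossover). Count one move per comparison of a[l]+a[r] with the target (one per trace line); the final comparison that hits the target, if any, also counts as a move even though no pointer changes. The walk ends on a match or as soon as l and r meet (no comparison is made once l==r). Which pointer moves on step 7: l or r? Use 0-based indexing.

[0,17] -9+39=30 <32 → l++
[1,17] -8+39=31 <32 → l++
[2,17] -2+39=37 >32 → r--
[2,16] -2+38=36 >32 → r--
[2,15] -2+31=29 <32 → l++
[3,15] -1+31=30 <32 → l++
[4,15] 0+31=31 <32 → l++

l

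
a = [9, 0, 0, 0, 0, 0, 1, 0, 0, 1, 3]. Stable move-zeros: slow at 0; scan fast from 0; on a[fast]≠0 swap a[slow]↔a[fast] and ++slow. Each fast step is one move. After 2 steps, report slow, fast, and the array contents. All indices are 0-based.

slow=0 fast=0: a[fast]=9≠0 swap→a[0]=9, slow++,fast++
slow=1 fast=1: a[fast]=0, fast++

slow=1, fast=2, a=[9, 0, 0, 0, 0, 0, 1, 0, 0, 1, 3]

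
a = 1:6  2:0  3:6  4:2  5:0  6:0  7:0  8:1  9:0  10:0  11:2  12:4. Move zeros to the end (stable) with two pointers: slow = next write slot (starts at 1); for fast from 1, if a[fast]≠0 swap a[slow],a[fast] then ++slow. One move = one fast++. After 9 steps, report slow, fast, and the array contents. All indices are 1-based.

slow=1 fast=1: a[fast]=6≠0 swap→a[1]=6, slow++,fast++
slow=2 fast=2: a[fast]=0, fast++
slow=2 fast=3: a[fast]=6≠0 swap→a[2]=6, slow++,fast++
slow=3 fast=4: a[fast]=2≠0 swap→a[3]=2, slow++,fast++
slow=4 fast=5: a[fast]=0, fast++
slow=4 fast=6: a[fast]=0, fast++
slow=4 fast=7: a[fast]=0, fast++
slow=4 fast=8: a[fast]=1≠0 swap→a[4]=1, slow++,fast++
slow=5 fast=9: a[fast]=0, fast++

slow=5, fast=10, a=[6, 6, 2, 1, 0, 0, 0, 0, 0, 0, 2, 4]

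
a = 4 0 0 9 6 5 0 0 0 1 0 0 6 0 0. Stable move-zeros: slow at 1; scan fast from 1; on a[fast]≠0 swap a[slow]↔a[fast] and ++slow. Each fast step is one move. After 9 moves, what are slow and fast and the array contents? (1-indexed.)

slow=1 fast=1: a[fast]=4≠0 swap→a[1]=4, slow++,fast++
slow=2 fast=2: a[fast]=0, fast++
slow=2 fast=3: a[fast]=0, fast++
slow=2 fast=4: a[fast]=9≠0 swap→a[2]=9, slow++,fast++
slow=3 fast=5: a[fast]=6≠0 swap→a[3]=6, slow++,fast++
slow=4 fast=6: a[fast]=5≠0 swap→a[4]=5, slow++,fast++
slow=5 fast=7: a[fast]=0, fast++
slow=5 fast=8: a[fast]=0, fast++
slow=5 fast=9: a[fast]=0, fast++

slow=5, fast=10, a=[4, 9, 6, 5, 0, 0, 0, 0, 0, 1, 0, 0, 6, 0, 0]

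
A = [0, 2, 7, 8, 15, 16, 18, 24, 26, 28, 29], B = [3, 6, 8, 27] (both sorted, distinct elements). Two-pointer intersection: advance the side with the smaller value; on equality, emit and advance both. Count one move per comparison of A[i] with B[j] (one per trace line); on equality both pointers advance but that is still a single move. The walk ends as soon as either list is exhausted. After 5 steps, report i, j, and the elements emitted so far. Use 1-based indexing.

i=1 j=1: 0<3, i++
i=2 j=1: 2<3, i++
i=3 j=1: 7>3, j++
i=3 j=2: 7>6, j++
i=3 j=3: 7<8, i++

i=4, j=3, emitted=[]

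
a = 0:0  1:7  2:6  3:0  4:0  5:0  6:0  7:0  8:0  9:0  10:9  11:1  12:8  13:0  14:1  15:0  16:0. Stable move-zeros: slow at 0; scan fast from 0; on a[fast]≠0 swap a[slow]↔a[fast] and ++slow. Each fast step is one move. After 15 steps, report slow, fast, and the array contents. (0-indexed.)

slow=6, fast=15, a=[7, 6, 9, 1, 8, 1, 0, 0, 0, 0, 0, 0, 0, 0, 0, 0, 0]

(s=0,f=0) a[fast]=0 → fast++
(s=0,f=1) a[fast]=7≠0 swap→a[0]=7 → slow++,fast++
(s=1,f=2) a[fast]=6≠0 swap→a[1]=6 → slow++,fast++
(s=2,f=3) a[fast]=0 → fast++
(s=2,f=4) a[fast]=0 → fast++
(s=2,f=5) a[fast]=0 → fast++
(s=2,f=6) a[fast]=0 → fast++
(s=2,f=7) a[fast]=0 → fast++
(s=2,f=8) a[fast]=0 → fast++
(s=2,f=9) a[fast]=0 → fast++
(s=2,f=10) a[fast]=9≠0 swap→a[2]=9 → slow++,fast++
(s=3,f=11) a[fast]=1≠0 swap→a[3]=1 → slow++,fast++
(s=4,f=12) a[fast]=8≠0 swap→a[4]=8 → slow++,fast++
(s=5,f=13) a[fast]=0 → fast++
(s=5,f=14) a[fast]=1≠0 swap→a[5]=1 → slow++,fast++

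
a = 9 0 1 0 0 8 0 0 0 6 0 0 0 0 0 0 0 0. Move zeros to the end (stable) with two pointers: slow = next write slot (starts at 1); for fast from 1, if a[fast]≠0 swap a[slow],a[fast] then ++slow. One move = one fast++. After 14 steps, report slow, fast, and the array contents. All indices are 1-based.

slow=5, fast=15, a=[9, 1, 8, 6, 0, 0, 0, 0, 0, 0, 0, 0, 0, 0, 0, 0, 0, 0]

slow=1 fast=1: a[fast]=9≠0 swap→a[1]=9, slow++,fast++
slow=2 fast=2: a[fast]=0, fast++
slow=2 fast=3: a[fast]=1≠0 swap→a[2]=1, slow++,fast++
slow=3 fast=4: a[fast]=0, fast++
slow=3 fast=5: a[fast]=0, fast++
slow=3 fast=6: a[fast]=8≠0 swap→a[3]=8, slow++,fast++
slow=4 fast=7: a[fast]=0, fast++
slow=4 fast=8: a[fast]=0, fast++
slow=4 fast=9: a[fast]=0, fast++
slow=4 fast=10: a[fast]=6≠0 swap→a[4]=6, slow++,fast++
slow=5 fast=11: a[fast]=0, fast++
slow=5 fast=12: a[fast]=0, fast++
slow=5 fast=13: a[fast]=0, fast++
slow=5 fast=14: a[fast]=0, fast++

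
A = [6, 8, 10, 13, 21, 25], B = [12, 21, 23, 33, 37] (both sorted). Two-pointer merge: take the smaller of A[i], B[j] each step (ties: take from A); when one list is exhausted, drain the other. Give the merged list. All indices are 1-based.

[6, 8, 10, 12, 13, 21, 21, 23, 25, 33, 37]

i=1 j=1: A[i]=6<=B[j]=12 take 6, i++
i=2 j=1: A[i]=8<=B[j]=12 take 8, i++
i=3 j=1: A[i]=10<=B[j]=12 take 10, i++
i=4 j=1: A[i]=13>B[j]=12 take 12, j++
i=4 j=2: A[i]=13<=B[j]=21 take 13, i++
i=5 j=2: A[i]=21<=B[j]=21 take 21, i++
i=6 j=2: A[i]=25>B[j]=21 take 21, j++
i=6 j=3: A[i]=25>B[j]=23 take 23, j++
i=6 j=4: A[i]=25<=B[j]=33 take 25, i++
i=7 j=4: A done, take B[j]=33, j++
i=7 j=5: A done, take B[j]=37, j++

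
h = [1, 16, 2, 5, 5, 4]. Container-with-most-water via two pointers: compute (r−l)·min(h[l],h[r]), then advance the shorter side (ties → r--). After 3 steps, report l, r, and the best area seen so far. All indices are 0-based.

l=1, r=3, best area=16

l=0 r=5: min(1,4)*5=5 best=5 *, l++
l=1 r=5: min(16,4)*4=16 best=16 *, r--
l=1 r=4: min(16,5)*3=15 best=16, r--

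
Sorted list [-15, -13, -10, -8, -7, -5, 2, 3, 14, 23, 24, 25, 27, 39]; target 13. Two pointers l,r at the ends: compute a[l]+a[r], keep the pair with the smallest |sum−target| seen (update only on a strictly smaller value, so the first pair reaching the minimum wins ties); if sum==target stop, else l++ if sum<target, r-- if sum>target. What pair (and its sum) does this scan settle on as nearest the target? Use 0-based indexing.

[0,13] -15+39=24 d=11 * → r--
[0,12] -15+27=12 d=1 * → l++
[1,12] -13+27=14 d=1 → r--
[1,11] -13+25=12 d=1 → l++
[2,11] -10+25=15 d=2 → r--
[2,10] -10+24=14 d=1 → r--
[2,9] -10+23=13 d=0 * → stop

pair (-10, 23) with sum 13 (|Δ|=0)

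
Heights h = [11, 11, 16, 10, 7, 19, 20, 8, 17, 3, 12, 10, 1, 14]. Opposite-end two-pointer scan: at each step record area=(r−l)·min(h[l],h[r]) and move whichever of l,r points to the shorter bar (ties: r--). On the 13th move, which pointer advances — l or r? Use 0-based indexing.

l

[0,13] min(11,14)*13=143 best=143 * → l++
[1,13] min(11,14)*12=132 best=143 → l++
[2,13] min(16,14)*11=154 best=154 * → r--
[2,12] min(16,1)*10=10 best=154 → r--
[2,11] min(16,10)*9=90 best=154 → r--
[2,10] min(16,12)*8=96 best=154 → r--
[2,9] min(16,3)*7=21 best=154 → r--
[2,8] min(16,17)*6=96 best=154 → l++
[3,8] min(10,17)*5=50 best=154 → l++
[4,8] min(7,17)*4=28 best=154 → l++
[5,8] min(19,17)*3=51 best=154 → r--
[5,7] min(19,8)*2=16 best=154 → r--
[5,6] min(19,20)*1=19 best=154 → l++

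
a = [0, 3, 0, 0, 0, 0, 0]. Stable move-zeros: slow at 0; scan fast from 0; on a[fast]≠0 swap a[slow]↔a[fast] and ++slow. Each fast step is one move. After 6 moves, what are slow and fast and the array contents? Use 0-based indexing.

slow=1, fast=6, a=[3, 0, 0, 0, 0, 0, 0]

(s=0,f=0) a[fast]=0 → fast++
(s=0,f=1) a[fast]=3≠0 swap→a[0]=3 → slow++,fast++
(s=1,f=2) a[fast]=0 → fast++
(s=1,f=3) a[fast]=0 → fast++
(s=1,f=4) a[fast]=0 → fast++
(s=1,f=5) a[fast]=0 → fast++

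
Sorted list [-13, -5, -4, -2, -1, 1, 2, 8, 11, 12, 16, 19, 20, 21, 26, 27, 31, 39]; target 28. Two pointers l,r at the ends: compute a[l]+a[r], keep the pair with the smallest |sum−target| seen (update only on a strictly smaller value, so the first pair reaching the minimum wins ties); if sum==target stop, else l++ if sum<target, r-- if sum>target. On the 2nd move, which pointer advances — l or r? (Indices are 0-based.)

r

[0,17] -13+39=26 d=2 * → l++
[1,17] -5+39=34 d=6 → r--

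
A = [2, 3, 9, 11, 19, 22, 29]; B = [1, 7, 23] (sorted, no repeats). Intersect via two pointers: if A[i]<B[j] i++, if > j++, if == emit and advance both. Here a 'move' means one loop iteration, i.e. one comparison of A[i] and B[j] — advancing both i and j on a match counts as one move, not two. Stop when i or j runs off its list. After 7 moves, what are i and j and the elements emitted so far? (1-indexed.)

i=1 j=1: 2>1, j++
i=1 j=2: 2<7, i++
i=2 j=2: 3<7, i++
i=3 j=2: 9>7, j++
i=3 j=3: 9<23, i++
i=4 j=3: 11<23, i++
i=5 j=3: 19<23, i++

i=6, j=3, emitted=[]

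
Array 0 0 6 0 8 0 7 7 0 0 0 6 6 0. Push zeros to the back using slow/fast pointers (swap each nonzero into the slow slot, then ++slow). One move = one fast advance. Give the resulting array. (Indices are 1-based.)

[6, 8, 7, 7, 6, 6, 0, 0, 0, 0, 0, 0, 0, 0]

(s=1,f=1) a[fast]=0 → fast++
(s=1,f=2) a[fast]=0 → fast++
(s=1,f=3) a[fast]=6≠0 swap→a[1]=6 → slow++,fast++
(s=2,f=4) a[fast]=0 → fast++
(s=2,f=5) a[fast]=8≠0 swap→a[2]=8 → slow++,fast++
(s=3,f=6) a[fast]=0 → fast++
(s=3,f=7) a[fast]=7≠0 swap→a[3]=7 → slow++,fast++
(s=4,f=8) a[fast]=7≠0 swap→a[4]=7 → slow++,fast++
(s=5,f=9) a[fast]=0 → fast++
(s=5,f=10) a[fast]=0 → fast++
(s=5,f=11) a[fast]=0 → fast++
(s=5,f=12) a[fast]=6≠0 swap→a[5]=6 → slow++,fast++
(s=6,f=13) a[fast]=6≠0 swap→a[6]=6 → slow++,fast++
(s=7,f=14) a[fast]=0 → fast++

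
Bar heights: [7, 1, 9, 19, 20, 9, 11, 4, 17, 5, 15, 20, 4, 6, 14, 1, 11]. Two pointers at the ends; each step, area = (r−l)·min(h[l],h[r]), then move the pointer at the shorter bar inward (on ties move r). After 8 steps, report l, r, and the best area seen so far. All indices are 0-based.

l=3, r=11, best area=154

[0,16] min(7,11)*16=112 best=112 * → l++
[1,16] min(1,11)*15=15 best=112 → l++
[2,16] min(9,11)*14=126 best=126 * → l++
[3,16] min(19,11)*13=143 best=143 * → r--
[3,15] min(19,1)*12=12 best=143 → r--
[3,14] min(19,14)*11=154 best=154 * → r--
[3,13] min(19,6)*10=60 best=154 → r--
[3,12] min(19,4)*9=36 best=154 → r--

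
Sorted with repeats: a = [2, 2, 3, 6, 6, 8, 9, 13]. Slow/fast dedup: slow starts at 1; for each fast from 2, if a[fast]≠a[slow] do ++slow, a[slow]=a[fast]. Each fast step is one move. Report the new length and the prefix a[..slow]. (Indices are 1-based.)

(s=1,f=2) a[fast]=2=a[slow] dup → fast++
(s=1,f=3) a[fast]=3≠a[slow]=2 write a[2]=3 → slow++,fast++
(s=2,f=4) a[fast]=6≠a[slow]=3 write a[3]=6 → slow++,fast++
(s=3,f=5) a[fast]=6=a[slow] dup → fast++
(s=3,f=6) a[fast]=8≠a[slow]=6 write a[4]=8 → slow++,fast++
(s=4,f=7) a[fast]=9≠a[slow]=8 write a[5]=9 → slow++,fast++
(s=5,f=8) a[fast]=13≠a[slow]=9 write a[6]=13 → slow++,fast++

length 6; prefix = [2, 3, 6, 8, 9, 13]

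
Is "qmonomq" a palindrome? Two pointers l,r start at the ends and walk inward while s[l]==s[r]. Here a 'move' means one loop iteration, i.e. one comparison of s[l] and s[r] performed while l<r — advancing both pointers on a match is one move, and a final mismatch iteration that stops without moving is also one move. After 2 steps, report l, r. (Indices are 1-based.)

l=3, r=5

l=1 r=7: 'q'=='q', l++,r--
l=2 r=6: 'm'=='m', l++,r--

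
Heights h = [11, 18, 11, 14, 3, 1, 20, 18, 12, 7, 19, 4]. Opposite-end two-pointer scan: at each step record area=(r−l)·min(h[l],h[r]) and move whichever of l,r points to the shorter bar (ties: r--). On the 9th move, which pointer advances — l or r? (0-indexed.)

r

l=0 r=11: min(11,4)*11=44 best=44 *, r--
l=0 r=10: min(11,19)*10=110 best=110 *, l++
l=1 r=10: min(18,19)*9=162 best=162 *, l++
l=2 r=10: min(11,19)*8=88 best=162, l++
l=3 r=10: min(14,19)*7=98 best=162, l++
l=4 r=10: min(3,19)*6=18 best=162, l++
l=5 r=10: min(1,19)*5=5 best=162, l++
l=6 r=10: min(20,19)*4=76 best=162, r--
l=6 r=9: min(20,7)*3=21 best=162, r--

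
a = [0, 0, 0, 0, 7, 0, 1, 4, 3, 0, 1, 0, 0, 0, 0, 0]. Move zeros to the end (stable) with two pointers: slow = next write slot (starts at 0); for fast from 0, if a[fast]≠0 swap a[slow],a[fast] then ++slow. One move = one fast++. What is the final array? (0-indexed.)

[7, 1, 4, 3, 1, 0, 0, 0, 0, 0, 0, 0, 0, 0, 0, 0]

(s=0,f=0) a[fast]=0 → fast++
(s=0,f=1) a[fast]=0 → fast++
(s=0,f=2) a[fast]=0 → fast++
(s=0,f=3) a[fast]=0 → fast++
(s=0,f=4) a[fast]=7≠0 swap→a[0]=7 → slow++,fast++
(s=1,f=5) a[fast]=0 → fast++
(s=1,f=6) a[fast]=1≠0 swap→a[1]=1 → slow++,fast++
(s=2,f=7) a[fast]=4≠0 swap→a[2]=4 → slow++,fast++
(s=3,f=8) a[fast]=3≠0 swap→a[3]=3 → slow++,fast++
(s=4,f=9) a[fast]=0 → fast++
(s=4,f=10) a[fast]=1≠0 swap→a[4]=1 → slow++,fast++
(s=5,f=11) a[fast]=0 → fast++
(s=5,f=12) a[fast]=0 → fast++
(s=5,f=13) a[fast]=0 → fast++
(s=5,f=14) a[fast]=0 → fast++
(s=5,f=15) a[fast]=0 → fast++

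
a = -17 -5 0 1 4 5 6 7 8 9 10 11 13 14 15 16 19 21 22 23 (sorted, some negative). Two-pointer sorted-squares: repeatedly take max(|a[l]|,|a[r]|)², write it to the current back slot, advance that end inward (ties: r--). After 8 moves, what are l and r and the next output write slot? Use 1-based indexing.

l=2, r=13, next write slot=12

[1,20] |-17|<=|23| out[20]=529 → r--
[1,19] |-17|<=|22| out[19]=484 → r--
[1,18] |-17|<=|21| out[18]=441 → r--
[1,17] |-17|<=|19| out[17]=361 → r--
[1,16] |-17|>|16| out[16]=289 → l++
[2,16] |-5|<=|16| out[15]=256 → r--
[2,15] |-5|<=|15| out[14]=225 → r--
[2,14] |-5|<=|14| out[13]=196 → r--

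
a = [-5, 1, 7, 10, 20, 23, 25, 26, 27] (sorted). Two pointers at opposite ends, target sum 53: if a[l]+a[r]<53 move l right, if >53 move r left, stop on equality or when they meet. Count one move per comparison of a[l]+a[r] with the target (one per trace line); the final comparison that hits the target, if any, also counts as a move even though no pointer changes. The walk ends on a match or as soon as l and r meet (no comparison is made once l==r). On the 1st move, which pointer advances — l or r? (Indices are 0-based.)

l=0 r=8: -5+27=22 <53, l++

l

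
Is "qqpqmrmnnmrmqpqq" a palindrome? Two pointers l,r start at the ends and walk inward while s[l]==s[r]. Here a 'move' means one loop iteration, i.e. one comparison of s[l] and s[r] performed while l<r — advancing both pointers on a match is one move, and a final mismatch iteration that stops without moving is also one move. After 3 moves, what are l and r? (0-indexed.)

[0,15] 'q'=='q' → l++,r--
[1,14] 'q'=='q' → l++,r--
[2,13] 'p'=='p' → l++,r--

l=3, r=12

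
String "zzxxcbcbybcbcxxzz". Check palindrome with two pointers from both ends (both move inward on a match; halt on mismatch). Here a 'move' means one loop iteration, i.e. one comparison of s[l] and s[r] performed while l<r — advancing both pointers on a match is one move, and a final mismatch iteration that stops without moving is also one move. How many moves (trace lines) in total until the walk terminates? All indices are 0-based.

l=0 r=16: 'z'=='z', l++,r--
l=1 r=15: 'z'=='z', l++,r--
l=2 r=14: 'x'=='x', l++,r--
l=3 r=13: 'x'=='x', l++,r--
l=4 r=12: 'c'=='c', l++,r--
l=5 r=11: 'b'=='b', l++,r--
l=6 r=10: 'c'=='c', l++,r--
l=7 r=9: 'b'=='b', l++,r--

8 moves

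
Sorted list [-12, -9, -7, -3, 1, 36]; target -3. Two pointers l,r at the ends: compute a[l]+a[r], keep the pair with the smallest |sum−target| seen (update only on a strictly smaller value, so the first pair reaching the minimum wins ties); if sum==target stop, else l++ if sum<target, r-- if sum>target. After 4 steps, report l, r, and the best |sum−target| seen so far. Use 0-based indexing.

[0,5] -12+36=24 d=27 * → r--
[0,4] -12+1=-11 d=8 * → l++
[1,4] -9+1=-8 d=5 * → l++
[2,4] -7+1=-6 d=3 * → l++

l=3, r=4, best |Δ|=3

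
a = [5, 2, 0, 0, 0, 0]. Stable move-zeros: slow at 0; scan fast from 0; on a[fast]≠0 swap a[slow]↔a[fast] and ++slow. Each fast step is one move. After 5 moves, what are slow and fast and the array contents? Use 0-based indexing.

slow=2, fast=5, a=[5, 2, 0, 0, 0, 0]

(s=0,f=0) a[fast]=5≠0 swap→a[0]=5 → slow++,fast++
(s=1,f=1) a[fast]=2≠0 swap→a[1]=2 → slow++,fast++
(s=2,f=2) a[fast]=0 → fast++
(s=2,f=3) a[fast]=0 → fast++
(s=2,f=4) a[fast]=0 → fast++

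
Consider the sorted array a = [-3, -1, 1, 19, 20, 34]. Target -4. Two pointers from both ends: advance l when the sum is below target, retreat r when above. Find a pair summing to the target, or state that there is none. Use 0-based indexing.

(-3, -1)

[0,5] -3+34=31 >-4 → r--
[0,4] -3+20=17 >-4 → r--
[0,3] -3+19=16 >-4 → r--
[0,2] -3+1=-2 >-4 → r--
[0,1] -3+-1=-4 → found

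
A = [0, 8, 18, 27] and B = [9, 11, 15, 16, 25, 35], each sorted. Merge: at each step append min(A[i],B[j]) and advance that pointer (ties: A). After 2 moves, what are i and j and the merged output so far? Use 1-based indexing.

i=3, j=1, merged so far=[0, 8]

[i=1,j=1] A[i]=0<=B[j]=9 take 0 → i++
[i=2,j=1] A[i]=8<=B[j]=9 take 8 → i++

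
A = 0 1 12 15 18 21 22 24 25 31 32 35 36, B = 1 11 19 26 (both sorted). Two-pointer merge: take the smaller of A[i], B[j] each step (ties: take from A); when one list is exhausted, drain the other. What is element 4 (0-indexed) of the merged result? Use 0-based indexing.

merged[4] = 12

i=0 j=0: A[i]=0<=B[j]=1 take 0, i++
i=1 j=0: A[i]=1<=B[j]=1 take 1, i++
i=2 j=0: A[i]=12>B[j]=1 take 1, j++
i=2 j=1: A[i]=12>B[j]=11 take 11, j++
i=2 j=2: A[i]=12<=B[j]=19 take 12, i++
i=3 j=2: A[i]=15<=B[j]=19 take 15, i++
i=4 j=2: A[i]=18<=B[j]=19 take 18, i++
i=5 j=2: A[i]=21>B[j]=19 take 19, j++
i=5 j=3: A[i]=21<=B[j]=26 take 21, i++
i=6 j=3: A[i]=22<=B[j]=26 take 22, i++
i=7 j=3: A[i]=24<=B[j]=26 take 24, i++
i=8 j=3: A[i]=25<=B[j]=26 take 25, i++
i=9 j=3: A[i]=31>B[j]=26 take 26, j++
i=9 j=4: B done, take A[i]=31, i++
i=10 j=4: B done, take A[i]=32, i++
i=11 j=4: B done, take A[i]=35, i++
i=12 j=4: B done, take A[i]=36, i++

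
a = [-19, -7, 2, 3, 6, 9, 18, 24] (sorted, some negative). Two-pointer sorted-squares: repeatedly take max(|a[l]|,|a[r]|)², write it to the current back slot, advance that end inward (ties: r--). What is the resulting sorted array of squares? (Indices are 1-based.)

[1,8] |-19|<=|24| out[8]=576 → r--
[1,7] |-19|>|18| out[7]=361 → l++
[2,7] |-7|<=|18| out[6]=324 → r--
[2,6] |-7|<=|9| out[5]=81 → r--
[2,5] |-7|>|6| out[4]=49 → l++
[3,5] |2|<=|6| out[3]=36 → r--
[3,4] |2|<=|3| out[2]=9 → r--
[3,3] |2|<=|2| out[1]=4 → r--

[4, 9, 36, 49, 81, 324, 361, 576]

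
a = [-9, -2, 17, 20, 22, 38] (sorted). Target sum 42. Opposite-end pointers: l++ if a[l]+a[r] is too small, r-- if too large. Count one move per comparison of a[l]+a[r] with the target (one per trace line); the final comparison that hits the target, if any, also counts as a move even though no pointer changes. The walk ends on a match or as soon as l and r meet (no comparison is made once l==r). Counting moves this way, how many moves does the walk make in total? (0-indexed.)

5 moves

[0,5] -9+38=29 <42 → l++
[1,5] -2+38=36 <42 → l++
[2,5] 17+38=55 >42 → r--
[2,4] 17+22=39 <42 → l++
[3,4] 20+22=42 → found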